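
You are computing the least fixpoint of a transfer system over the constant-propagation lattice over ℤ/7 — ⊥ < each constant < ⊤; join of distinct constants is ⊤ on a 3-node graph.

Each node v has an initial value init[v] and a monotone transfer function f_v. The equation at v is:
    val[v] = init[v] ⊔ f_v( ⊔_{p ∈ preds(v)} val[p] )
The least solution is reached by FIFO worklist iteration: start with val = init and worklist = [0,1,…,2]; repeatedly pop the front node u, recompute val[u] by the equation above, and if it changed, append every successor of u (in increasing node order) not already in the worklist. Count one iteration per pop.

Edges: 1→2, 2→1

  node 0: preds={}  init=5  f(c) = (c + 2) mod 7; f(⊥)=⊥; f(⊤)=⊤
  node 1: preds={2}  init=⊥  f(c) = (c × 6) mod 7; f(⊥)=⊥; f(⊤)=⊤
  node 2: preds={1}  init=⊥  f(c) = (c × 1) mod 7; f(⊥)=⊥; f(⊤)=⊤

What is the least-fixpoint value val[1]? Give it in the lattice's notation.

⊥

Trace (3 dequeues):
  [1] u=0 | in ⊥ | out 5 | ==
  [2] u=1 | in ⊥ | out ⊥ | ==
  [3] u=2 | in ⊥ | out ⊥ | ==

Converged values:
  [0] 5
  [1] ⊥
  [2] ⊥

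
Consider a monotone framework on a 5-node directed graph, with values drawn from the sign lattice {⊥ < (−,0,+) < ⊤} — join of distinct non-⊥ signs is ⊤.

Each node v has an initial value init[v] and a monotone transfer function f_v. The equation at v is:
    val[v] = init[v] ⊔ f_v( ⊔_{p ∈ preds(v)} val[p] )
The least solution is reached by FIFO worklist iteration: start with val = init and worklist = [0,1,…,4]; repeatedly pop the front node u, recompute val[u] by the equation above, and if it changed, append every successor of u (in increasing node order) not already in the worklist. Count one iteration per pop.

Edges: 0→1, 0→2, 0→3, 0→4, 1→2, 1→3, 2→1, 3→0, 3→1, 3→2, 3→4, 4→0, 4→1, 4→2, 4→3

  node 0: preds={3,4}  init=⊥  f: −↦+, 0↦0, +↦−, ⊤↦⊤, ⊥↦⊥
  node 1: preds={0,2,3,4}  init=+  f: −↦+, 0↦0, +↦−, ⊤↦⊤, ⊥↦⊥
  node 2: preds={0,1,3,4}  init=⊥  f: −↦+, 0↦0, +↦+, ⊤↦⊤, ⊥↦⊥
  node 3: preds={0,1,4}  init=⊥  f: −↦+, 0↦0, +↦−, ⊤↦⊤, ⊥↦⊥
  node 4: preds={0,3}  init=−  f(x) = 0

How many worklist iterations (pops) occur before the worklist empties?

11

Iteration log — 11 steps:
  step 1. node 0  ⊔preds=−  new=+  old=⊥  +wl: 
  step 2. node 1  ⊔preds=⊤  new=⊤  old=+  +wl: 
  step 3. node 2  ⊔preds=⊤  new=⊤  old=⊥  +wl: 1
  step 4. node 3  ⊔preds=⊤  new=⊤  old=⊥  +wl: 0,2
  step 5. node 4  ⊔preds=⊤  new=⊤  old=−  +wl: 3
  step 6. node 1  ⊔preds=⊤  new=⊤  stable
  step 7. node 0  ⊔preds=⊤  new=⊤  old=+  +wl: 1,4
  step 8. node 2  ⊔preds=⊤  new=⊤  stable
  step 9. node 3  ⊔preds=⊤  new=⊤  stable
  step 10. node 1  ⊔preds=⊤  new=⊤  stable
  step 11. node 4  ⊔preds=⊤  new=⊤  stable

Least fixpoint reached:
  node 0: ⊤
  node 1: ⊤
  node 2: ⊤
  node 3: ⊤
  node 4: ⊤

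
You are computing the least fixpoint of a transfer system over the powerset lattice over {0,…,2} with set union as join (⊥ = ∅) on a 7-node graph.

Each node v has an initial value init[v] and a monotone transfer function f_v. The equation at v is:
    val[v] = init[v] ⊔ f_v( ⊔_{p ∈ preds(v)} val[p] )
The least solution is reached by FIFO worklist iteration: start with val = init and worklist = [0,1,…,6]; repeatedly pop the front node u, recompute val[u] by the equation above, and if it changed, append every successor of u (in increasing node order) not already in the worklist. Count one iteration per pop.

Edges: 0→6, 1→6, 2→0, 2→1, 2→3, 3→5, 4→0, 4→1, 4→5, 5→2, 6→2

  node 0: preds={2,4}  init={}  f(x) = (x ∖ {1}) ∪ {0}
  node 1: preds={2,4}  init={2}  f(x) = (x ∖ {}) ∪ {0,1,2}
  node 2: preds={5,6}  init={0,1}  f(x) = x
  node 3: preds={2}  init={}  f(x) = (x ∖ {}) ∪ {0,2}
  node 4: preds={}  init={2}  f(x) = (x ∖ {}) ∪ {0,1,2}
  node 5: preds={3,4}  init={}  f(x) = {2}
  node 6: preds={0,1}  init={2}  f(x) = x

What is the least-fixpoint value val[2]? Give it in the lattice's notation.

Worklist (10 pops):
  #1 pop 0: in={0,1,2} → {0,2} (was {}); enqueue []
  #2 pop 1: in={0,1,2} → {0,1,2} (was {2}); enqueue []
  #3 pop 2: in={2} → {0,1,2} (was {0,1}); enqueue [0,1]
  #4 pop 3: in={0,1,2} → {0,1,2} (was {}); enqueue []
  #5 pop 4: in={} → {0,1,2} (was {2}); enqueue []
  #6 pop 5: in={0,1,2} → {2} (was {}); enqueue [2]
  #7 pop 6: in={0,1,2} → {0,1,2} (was {2}); enqueue []
  #8 pop 0: in={0,1,2} → {0,2} (no change)
  #9 pop 1: in={0,1,2} → {0,1,2} (no change)
  #10 pop 2: in={0,1,2} → {0,1,2} (no change)

Fixpoint:
  val[0] = {0,2}
  val[1] = {0,1,2}
  val[2] = {0,1,2}
  val[3] = {0,1,2}
  val[4] = {0,1,2}
  val[5] = {2}
  val[6] = {0,1,2}

{0,1,2}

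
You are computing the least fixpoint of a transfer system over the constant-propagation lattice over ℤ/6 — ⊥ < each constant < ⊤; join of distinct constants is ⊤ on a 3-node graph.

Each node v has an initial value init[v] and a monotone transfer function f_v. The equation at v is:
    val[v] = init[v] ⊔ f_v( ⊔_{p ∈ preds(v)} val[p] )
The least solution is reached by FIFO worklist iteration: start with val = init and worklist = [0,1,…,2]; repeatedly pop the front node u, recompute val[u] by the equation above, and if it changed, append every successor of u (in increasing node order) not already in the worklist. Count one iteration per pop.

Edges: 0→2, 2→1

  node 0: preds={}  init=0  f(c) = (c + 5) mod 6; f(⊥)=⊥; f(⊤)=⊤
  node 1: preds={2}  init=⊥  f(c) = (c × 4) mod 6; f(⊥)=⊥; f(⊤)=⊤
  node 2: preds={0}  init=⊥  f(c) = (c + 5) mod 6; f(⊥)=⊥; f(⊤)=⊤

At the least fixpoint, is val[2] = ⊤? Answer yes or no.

no

Iteration log — 4 steps:
  step 1. node 0  ⊔preds=⊥  new=0  stable
  step 2. node 1  ⊔preds=⊥  new=⊥  stable
  step 3. node 2  ⊔preds=0  new=5  old=⊥  +wl: 1
  step 4. node 1  ⊔preds=5  new=2  old=⊥  +wl: 

Least fixpoint reached:
  node 0: 0
  node 1: 2
  node 2: 5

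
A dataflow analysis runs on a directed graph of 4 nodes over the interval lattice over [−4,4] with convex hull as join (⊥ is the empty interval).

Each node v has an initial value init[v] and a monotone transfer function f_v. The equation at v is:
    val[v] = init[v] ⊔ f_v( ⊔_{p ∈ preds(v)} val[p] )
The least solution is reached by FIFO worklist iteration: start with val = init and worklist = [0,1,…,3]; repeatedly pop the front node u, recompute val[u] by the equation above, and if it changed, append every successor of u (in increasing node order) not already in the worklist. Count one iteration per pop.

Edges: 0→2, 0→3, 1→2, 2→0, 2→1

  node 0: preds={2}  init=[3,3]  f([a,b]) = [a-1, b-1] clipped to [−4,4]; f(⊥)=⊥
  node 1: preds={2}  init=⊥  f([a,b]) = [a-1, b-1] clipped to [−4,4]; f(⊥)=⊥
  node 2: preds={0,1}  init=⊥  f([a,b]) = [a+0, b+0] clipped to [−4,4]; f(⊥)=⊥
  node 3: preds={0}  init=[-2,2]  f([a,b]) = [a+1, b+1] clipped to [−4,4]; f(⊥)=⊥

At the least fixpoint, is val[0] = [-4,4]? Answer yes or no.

no

Trace (34 dequeues):
  [1] u=0 | in ⊥ | out [3,3] | ==
  [2] u=1 | in ⊥ | out ⊥ | ==
  [3] u=2 | in [3,3] | out [3,3] | prev ⊥ | push {0,1}
  [4] u=3 | in [3,3] | out [-2,4] | prev [-2,2] | push {}
  [5] u=0 | in [3,3] | out [2,3] | prev [3,3] | push {2,3}
  [6] u=1 | in [3,3] | out [2,2] | prev ⊥ | push {}
  [7] u=2 | in [2,3] | out [2,3] | prev [3,3] | push {0,1}
  [8] u=3 | in [2,3] | out [-2,4] | ==
  [9] u=0 | in [2,3] | out [1,3] | prev [2,3] | push {2,3}
  [10] u=1 | in [2,3] | out [1,2] | prev [2,2] | push {}
  [11] u=2 | in [1,3] | out [1,3] | prev [2,3] | push {0,1}
  [12] u=3 | in [1,3] | out [-2,4] | ==
  [13] u=0 | in [1,3] | out [0,3] | prev [1,3] | push {2,3}
  [14] u=1 | in [1,3] | out [0,2] | prev [1,2] | push {}
  [15] u=2 | in [0,3] | out [0,3] | prev [1,3] | push {0,1}
  [16] u=3 | in [0,3] | out [-2,4] | ==
  [17] u=0 | in [0,3] | out [-1,3] | prev [0,3] | push {2,3}
  [18] u=1 | in [0,3] | out [-1,2] | prev [0,2] | push {}
  [19] u=2 | in [-1,3] | out [-1,3] | prev [0,3] | push {0,1}
  [20] u=3 | in [-1,3] | out [-2,4] | ==
  [21] u=0 | in [-1,3] | out [-2,3] | prev [-1,3] | push {2,3}
  [22] u=1 | in [-1,3] | out [-2,2] | prev [-1,2] | push {}
  [23] u=2 | in [-2,3] | out [-2,3] | prev [-1,3] | push {0,1}
  [24] u=3 | in [-2,3] | out [-2,4] | ==
  [25] u=0 | in [-2,3] | out [-3,3] | prev [-2,3] | push {2,3}
  [26] u=1 | in [-2,3] | out [-3,2] | prev [-2,2] | push {}
  [27] u=2 | in [-3,3] | out [-3,3] | prev [-2,3] | push {0,1}
  [28] u=3 | in [-3,3] | out [-2,4] | ==
  [29] u=0 | in [-3,3] | out [-4,3] | prev [-3,3] | push {2,3}
  [30] u=1 | in [-3,3] | out [-4,2] | prev [-3,2] | push {}
  [31] u=2 | in [-4,3] | out [-4,3] | prev [-3,3] | push {0,1}
  [32] u=3 | in [-4,3] | out [-3,4] | prev [-2,4] | push {}
  [33] u=0 | in [-4,3] | out [-4,3] | ==
  [34] u=1 | in [-4,3] | out [-4,2] | ==

Converged values:
  [0] [-4,3]
  [1] [-4,2]
  [2] [-4,3]
  [3] [-3,4]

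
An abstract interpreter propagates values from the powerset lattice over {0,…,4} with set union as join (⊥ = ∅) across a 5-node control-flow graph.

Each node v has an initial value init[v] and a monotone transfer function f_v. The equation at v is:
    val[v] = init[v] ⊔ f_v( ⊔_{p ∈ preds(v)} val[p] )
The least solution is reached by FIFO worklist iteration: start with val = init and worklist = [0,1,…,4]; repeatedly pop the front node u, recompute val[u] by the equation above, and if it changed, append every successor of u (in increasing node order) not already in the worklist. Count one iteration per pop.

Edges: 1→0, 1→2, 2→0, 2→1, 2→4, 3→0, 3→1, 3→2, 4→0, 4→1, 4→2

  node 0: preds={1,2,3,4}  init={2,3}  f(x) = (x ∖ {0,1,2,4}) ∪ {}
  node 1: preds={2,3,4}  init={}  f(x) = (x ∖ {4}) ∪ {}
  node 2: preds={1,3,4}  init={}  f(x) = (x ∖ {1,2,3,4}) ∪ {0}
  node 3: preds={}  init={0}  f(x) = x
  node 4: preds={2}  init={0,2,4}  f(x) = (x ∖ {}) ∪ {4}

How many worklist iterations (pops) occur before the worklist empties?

7

Trace (7 dequeues):
  [1] u=0 | in {0,2,4} | out {2,3} | ==
  [2] u=1 | in {0,2,4} | out {0,2} | prev {} | push {0}
  [3] u=2 | in {0,2,4} | out {0} | prev {} | push {1}
  [4] u=3 | in {} | out {0} | ==
  [5] u=4 | in {0} | out {0,2,4} | ==
  [6] u=0 | in {0,2,4} | out {2,3} | ==
  [7] u=1 | in {0,2,4} | out {0,2} | ==

Converged values:
  [0] {2,3}
  [1] {0,2}
  [2] {0}
  [3] {0}
  [4] {0,2,4}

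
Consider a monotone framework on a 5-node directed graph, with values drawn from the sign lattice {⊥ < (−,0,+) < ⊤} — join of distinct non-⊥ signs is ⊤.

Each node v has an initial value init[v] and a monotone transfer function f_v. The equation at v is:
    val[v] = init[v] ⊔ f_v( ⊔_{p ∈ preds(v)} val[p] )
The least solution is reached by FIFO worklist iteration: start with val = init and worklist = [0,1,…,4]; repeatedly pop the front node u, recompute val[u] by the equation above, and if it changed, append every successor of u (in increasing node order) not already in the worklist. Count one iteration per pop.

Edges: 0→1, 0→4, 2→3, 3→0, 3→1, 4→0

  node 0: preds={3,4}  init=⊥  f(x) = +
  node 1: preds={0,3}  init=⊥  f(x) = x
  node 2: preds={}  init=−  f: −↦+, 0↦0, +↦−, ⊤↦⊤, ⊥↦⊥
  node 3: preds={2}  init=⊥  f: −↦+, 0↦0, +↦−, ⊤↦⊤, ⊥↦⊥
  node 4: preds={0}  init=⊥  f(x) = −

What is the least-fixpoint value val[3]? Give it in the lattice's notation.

Worklist (7 pops):
  #1 pop 0: in=⊥ → + (was ⊥); enqueue []
  #2 pop 1: in=+ → + (was ⊥); enqueue []
  #3 pop 2: in=⊥ → − (no change)
  #4 pop 3: in=− → + (was ⊥); enqueue [0,1]
  #5 pop 4: in=+ → − (was ⊥); enqueue []
  #6 pop 0: in=⊤ → + (no change)
  #7 pop 1: in=+ → + (no change)

Fixpoint:
  val[0] = +
  val[1] = +
  val[2] = −
  val[3] = +
  val[4] = −

+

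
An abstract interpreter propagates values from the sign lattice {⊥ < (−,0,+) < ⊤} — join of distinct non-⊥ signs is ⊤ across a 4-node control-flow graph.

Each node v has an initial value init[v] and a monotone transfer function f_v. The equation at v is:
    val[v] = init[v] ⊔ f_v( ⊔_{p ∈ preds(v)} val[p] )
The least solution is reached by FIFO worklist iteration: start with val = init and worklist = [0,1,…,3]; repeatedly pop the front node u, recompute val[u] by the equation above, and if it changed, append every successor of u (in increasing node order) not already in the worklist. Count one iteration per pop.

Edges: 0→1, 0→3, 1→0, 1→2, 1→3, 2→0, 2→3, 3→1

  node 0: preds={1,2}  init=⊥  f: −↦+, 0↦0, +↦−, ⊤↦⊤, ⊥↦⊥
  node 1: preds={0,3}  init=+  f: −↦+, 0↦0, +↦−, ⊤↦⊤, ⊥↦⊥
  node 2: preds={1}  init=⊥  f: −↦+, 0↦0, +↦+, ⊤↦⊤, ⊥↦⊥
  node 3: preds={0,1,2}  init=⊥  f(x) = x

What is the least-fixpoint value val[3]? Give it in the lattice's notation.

⊤

Worklist (11 pops):
  #1 pop 0: in=+ → − (was ⊥); enqueue []
  #2 pop 1: in=− → + (no change)
  #3 pop 2: in=+ → + (was ⊥); enqueue [0]
  #4 pop 3: in=⊤ → ⊤ (was ⊥); enqueue [1]
  #5 pop 0: in=+ → − (no change)
  #6 pop 1: in=⊤ → ⊤ (was +); enqueue [0,2,3]
  #7 pop 0: in=⊤ → ⊤ (was −); enqueue [1]
  #8 pop 2: in=⊤ → ⊤ (was +); enqueue [0]
  #9 pop 3: in=⊤ → ⊤ (no change)
  #10 pop 1: in=⊤ → ⊤ (no change)
  #11 pop 0: in=⊤ → ⊤ (no change)

Fixpoint:
  val[0] = ⊤
  val[1] = ⊤
  val[2] = ⊤
  val[3] = ⊤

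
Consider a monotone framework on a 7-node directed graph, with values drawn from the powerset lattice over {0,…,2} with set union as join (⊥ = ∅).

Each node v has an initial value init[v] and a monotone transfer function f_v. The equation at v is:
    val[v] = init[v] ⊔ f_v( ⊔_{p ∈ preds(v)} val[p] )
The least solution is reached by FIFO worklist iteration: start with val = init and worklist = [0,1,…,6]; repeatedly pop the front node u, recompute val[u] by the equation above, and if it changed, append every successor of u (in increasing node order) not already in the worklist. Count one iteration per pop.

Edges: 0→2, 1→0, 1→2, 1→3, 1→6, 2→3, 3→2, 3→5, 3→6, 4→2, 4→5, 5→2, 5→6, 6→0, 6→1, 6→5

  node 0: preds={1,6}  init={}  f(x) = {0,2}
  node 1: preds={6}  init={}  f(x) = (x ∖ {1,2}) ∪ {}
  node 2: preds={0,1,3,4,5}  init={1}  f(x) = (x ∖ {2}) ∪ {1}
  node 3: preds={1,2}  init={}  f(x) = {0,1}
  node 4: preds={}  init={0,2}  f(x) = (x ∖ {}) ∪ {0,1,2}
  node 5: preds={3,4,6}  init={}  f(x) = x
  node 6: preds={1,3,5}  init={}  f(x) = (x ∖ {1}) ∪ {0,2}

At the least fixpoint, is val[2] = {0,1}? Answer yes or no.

Trace (15 dequeues):
  [1] u=0 | in {} | out {0,2} | prev {} | push {}
  [2] u=1 | in {} | out {} | ==
  [3] u=2 | in {0,2} | out {0,1} | prev {1} | push {}
  [4] u=3 | in {0,1} | out {0,1} | prev {} | push {2}
  [5] u=4 | in {} | out {0,1,2} | prev {0,2} | push {}
  [6] u=5 | in {0,1,2} | out {0,1,2} | prev {} | push {}
  [7] u=6 | in {0,1,2} | out {0,2} | prev {} | push {0,1,5}
  [8] u=2 | in {0,1,2} | out {0,1} | ==
  [9] u=0 | in {0,2} | out {0,2} | ==
  [10] u=1 | in {0,2} | out {0} | prev {} | push {0,2,3,6}
  [11] u=5 | in {0,1,2} | out {0,1,2} | ==
  [12] u=0 | in {0,2} | out {0,2} | ==
  [13] u=2 | in {0,1,2} | out {0,1} | ==
  [14] u=3 | in {0,1} | out {0,1} | ==
  [15] u=6 | in {0,1,2} | out {0,2} | ==

Converged values:
  [0] {0,2}
  [1] {0}
  [2] {0,1}
  [3] {0,1}
  [4] {0,1,2}
  [5] {0,1,2}
  [6] {0,2}

yes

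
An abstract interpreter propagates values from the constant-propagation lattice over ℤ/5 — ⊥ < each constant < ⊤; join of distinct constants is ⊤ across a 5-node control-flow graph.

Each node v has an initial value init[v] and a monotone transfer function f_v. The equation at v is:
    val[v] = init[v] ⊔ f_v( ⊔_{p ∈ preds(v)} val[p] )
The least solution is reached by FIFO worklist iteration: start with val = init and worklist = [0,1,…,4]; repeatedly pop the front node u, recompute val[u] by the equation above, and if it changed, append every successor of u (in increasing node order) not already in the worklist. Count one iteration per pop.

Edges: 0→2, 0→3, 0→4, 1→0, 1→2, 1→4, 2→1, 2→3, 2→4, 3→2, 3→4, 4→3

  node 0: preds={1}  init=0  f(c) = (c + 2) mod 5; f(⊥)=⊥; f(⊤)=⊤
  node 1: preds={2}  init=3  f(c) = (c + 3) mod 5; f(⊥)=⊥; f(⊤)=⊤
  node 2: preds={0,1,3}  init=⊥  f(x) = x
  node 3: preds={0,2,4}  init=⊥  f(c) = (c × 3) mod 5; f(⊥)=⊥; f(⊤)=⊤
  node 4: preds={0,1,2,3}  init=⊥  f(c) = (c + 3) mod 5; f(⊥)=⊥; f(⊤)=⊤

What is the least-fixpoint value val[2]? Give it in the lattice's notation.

⊤

Worklist (12 pops):
  #1 pop 0: in=3 → 0 (no change)
  #2 pop 1: in=⊥ → 3 (no change)
  #3 pop 2: in=⊤ → ⊤ (was ⊥); enqueue [1]
  #4 pop 3: in=⊤ → ⊤ (was ⊥); enqueue [2]
  #5 pop 4: in=⊤ → ⊤ (was ⊥); enqueue [3]
  #6 pop 1: in=⊤ → ⊤ (was 3); enqueue [0,4]
  #7 pop 2: in=⊤ → ⊤ (no change)
  #8 pop 3: in=⊤ → ⊤ (no change)
  #9 pop 0: in=⊤ → ⊤ (was 0); enqueue [2,3]
  #10 pop 4: in=⊤ → ⊤ (no change)
  #11 pop 2: in=⊤ → ⊤ (no change)
  #12 pop 3: in=⊤ → ⊤ (no change)

Fixpoint:
  val[0] = ⊤
  val[1] = ⊤
  val[2] = ⊤
  val[3] = ⊤
  val[4] = ⊤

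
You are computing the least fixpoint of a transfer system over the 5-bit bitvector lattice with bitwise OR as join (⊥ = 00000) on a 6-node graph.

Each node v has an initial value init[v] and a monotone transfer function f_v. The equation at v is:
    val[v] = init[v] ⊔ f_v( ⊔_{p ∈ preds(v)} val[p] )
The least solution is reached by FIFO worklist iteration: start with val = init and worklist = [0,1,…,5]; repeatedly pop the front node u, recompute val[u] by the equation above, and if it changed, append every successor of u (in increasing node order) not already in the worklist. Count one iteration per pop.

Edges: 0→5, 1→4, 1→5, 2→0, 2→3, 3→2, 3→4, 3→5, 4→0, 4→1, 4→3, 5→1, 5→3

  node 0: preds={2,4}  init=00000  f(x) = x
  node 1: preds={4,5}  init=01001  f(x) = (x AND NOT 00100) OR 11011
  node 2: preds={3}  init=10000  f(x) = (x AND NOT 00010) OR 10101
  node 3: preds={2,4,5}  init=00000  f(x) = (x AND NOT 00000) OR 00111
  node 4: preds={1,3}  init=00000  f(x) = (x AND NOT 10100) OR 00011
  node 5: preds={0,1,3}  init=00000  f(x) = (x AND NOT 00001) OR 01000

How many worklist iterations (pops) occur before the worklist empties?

15

Worklist (15 pops):
  #1 pop 0: in=10000 → 10000 (was 00000); enqueue []
  #2 pop 1: in=00000 → 11011 (was 01001); enqueue []
  #3 pop 2: in=00000 → 10101 (was 10000); enqueue [0]
  #4 pop 3: in=10101 → 10111 (was 00000); enqueue [2]
  #5 pop 4: in=11111 → 01011 (was 00000); enqueue [1,3]
  #6 pop 5: in=11111 → 11110 (was 00000); enqueue []
  #7 pop 0: in=11111 → 11111 (was 10000); enqueue [5]
  #8 pop 2: in=10111 → 10101 (no change)
  #9 pop 1: in=11111 → 11011 (no change)
  #10 pop 3: in=11111 → 11111 (was 10111); enqueue [2,4]
  #11 pop 5: in=11111 → 11110 (no change)
  #12 pop 2: in=11111 → 11101 (was 10101); enqueue [0,3]
  #13 pop 4: in=11111 → 01011 (no change)
  #14 pop 0: in=11111 → 11111 (no change)
  #15 pop 3: in=11111 → 11111 (no change)

Fixpoint:
  val[0] = 11111
  val[1] = 11011
  val[2] = 11101
  val[3] = 11111
  val[4] = 01011
  val[5] = 11110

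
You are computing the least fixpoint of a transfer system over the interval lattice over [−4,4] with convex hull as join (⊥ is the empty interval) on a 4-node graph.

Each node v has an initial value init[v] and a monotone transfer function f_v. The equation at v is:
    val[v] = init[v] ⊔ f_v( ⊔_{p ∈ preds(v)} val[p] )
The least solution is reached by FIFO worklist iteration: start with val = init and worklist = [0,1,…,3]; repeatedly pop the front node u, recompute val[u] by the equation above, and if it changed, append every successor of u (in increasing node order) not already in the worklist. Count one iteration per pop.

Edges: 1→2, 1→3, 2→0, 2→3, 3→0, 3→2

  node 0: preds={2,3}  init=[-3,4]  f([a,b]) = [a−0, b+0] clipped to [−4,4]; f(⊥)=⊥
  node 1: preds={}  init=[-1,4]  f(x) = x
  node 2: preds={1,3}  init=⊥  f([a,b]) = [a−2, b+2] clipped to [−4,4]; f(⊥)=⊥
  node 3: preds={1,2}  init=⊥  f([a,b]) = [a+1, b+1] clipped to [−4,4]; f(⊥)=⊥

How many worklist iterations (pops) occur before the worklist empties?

Worklist (10 pops):
  #1 pop 0: in=⊥ → [-3,4] (no change)
  #2 pop 1: in=⊥ → [-1,4] (no change)
  #3 pop 2: in=[-1,4] → [-3,4] (was ⊥); enqueue [0]
  #4 pop 3: in=[-3,4] → [-2,4] (was ⊥); enqueue [2]
  #5 pop 0: in=[-3,4] → [-3,4] (no change)
  #6 pop 2: in=[-2,4] → [-4,4] (was [-3,4]); enqueue [0,3]
  #7 pop 0: in=[-4,4] → [-4,4] (was [-3,4]); enqueue []
  #8 pop 3: in=[-4,4] → [-3,4] (was [-2,4]); enqueue [0,2]
  #9 pop 0: in=[-4,4] → [-4,4] (no change)
  #10 pop 2: in=[-3,4] → [-4,4] (no change)

Fixpoint:
  val[0] = [-4,4]
  val[1] = [-1,4]
  val[2] = [-4,4]
  val[3] = [-3,4]

10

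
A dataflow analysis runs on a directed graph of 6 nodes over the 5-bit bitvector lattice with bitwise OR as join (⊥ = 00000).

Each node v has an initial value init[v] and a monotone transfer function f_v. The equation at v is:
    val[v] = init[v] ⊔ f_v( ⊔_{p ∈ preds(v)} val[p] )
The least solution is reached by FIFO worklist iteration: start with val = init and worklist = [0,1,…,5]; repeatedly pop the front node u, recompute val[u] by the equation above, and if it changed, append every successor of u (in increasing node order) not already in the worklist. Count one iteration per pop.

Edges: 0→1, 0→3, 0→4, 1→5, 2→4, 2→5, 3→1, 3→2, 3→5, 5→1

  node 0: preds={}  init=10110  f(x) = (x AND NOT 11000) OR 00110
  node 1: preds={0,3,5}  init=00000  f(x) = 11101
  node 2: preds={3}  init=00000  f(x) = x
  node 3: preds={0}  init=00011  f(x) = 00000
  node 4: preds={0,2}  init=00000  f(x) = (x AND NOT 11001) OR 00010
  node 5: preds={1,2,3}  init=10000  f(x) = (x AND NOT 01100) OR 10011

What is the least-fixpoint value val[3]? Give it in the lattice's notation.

Iteration log — 7 steps:
  step 1. node 0  ⊔preds=00000  new=10110  stable
  step 2. node 1  ⊔preds=10111  new=11101  old=00000  +wl: 
  step 3. node 2  ⊔preds=00011  new=00011  old=00000  +wl: 
  step 4. node 3  ⊔preds=10110  new=00011  stable
  step 5. node 4  ⊔preds=10111  new=00110  old=00000  +wl: 
  step 6. node 5  ⊔preds=11111  new=10011  old=10000  +wl: 1
  step 7. node 1  ⊔preds=10111  new=11101  stable

Least fixpoint reached:
  node 0: 10110
  node 1: 11101
  node 2: 00011
  node 3: 00011
  node 4: 00110
  node 5: 10011

00011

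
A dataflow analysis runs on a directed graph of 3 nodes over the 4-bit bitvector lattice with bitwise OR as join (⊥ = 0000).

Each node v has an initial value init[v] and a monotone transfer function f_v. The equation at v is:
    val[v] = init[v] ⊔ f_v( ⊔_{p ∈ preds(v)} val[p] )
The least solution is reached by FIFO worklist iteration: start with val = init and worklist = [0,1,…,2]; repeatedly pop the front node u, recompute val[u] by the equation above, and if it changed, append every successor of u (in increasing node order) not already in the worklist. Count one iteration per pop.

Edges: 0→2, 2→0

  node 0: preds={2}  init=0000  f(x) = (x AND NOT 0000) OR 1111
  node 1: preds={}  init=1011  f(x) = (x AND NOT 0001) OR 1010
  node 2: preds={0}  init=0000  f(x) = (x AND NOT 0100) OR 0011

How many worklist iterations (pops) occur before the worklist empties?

Worklist (4 pops):
  #1 pop 0: in=0000 → 1111 (was 0000); enqueue []
  #2 pop 1: in=0000 → 1011 (no change)
  #3 pop 2: in=1111 → 1011 (was 0000); enqueue [0]
  #4 pop 0: in=1011 → 1111 (no change)

Fixpoint:
  val[0] = 1111
  val[1] = 1011
  val[2] = 1011

4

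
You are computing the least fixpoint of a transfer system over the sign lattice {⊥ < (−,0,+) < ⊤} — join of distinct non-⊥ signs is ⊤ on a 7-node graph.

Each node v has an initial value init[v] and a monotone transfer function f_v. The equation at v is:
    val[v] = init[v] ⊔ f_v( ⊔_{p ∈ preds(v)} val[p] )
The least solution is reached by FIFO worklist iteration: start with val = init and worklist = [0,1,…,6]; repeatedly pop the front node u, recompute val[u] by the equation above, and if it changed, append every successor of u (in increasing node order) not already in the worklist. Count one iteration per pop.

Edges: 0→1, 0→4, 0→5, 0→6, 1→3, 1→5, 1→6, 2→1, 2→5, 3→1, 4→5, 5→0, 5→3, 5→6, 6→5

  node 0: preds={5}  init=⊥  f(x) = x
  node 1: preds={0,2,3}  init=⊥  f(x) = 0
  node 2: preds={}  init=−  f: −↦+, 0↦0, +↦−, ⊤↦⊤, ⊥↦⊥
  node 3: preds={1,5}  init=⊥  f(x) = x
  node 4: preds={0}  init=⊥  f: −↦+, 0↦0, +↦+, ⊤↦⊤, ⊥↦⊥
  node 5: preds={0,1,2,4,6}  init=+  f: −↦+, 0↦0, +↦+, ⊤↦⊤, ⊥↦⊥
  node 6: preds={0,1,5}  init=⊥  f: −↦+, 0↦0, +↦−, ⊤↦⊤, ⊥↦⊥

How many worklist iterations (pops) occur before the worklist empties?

Worklist (15 pops):
  #1 pop 0: in=+ → + (was ⊥); enqueue []
  #2 pop 1: in=⊤ → 0 (was ⊥); enqueue []
  #3 pop 2: in=⊥ → − (no change)
  #4 pop 3: in=⊤ → ⊤ (was ⊥); enqueue [1]
  #5 pop 4: in=+ → + (was ⊥); enqueue []
  #6 pop 5: in=⊤ → ⊤ (was +); enqueue [0,3]
  #7 pop 6: in=⊤ → ⊤ (was ⊥); enqueue [5]
  #8 pop 1: in=⊤ → 0 (no change)
  #9 pop 0: in=⊤ → ⊤ (was +); enqueue [1,4,6]
  #10 pop 3: in=⊤ → ⊤ (no change)
  #11 pop 5: in=⊤ → ⊤ (no change)
  #12 pop 1: in=⊤ → 0 (no change)
  #13 pop 4: in=⊤ → ⊤ (was +); enqueue [5]
  #14 pop 6: in=⊤ → ⊤ (no change)
  #15 pop 5: in=⊤ → ⊤ (no change)

Fixpoint:
  val[0] = ⊤
  val[1] = 0
  val[2] = −
  val[3] = ⊤
  val[4] = ⊤
  val[5] = ⊤
  val[6] = ⊤

15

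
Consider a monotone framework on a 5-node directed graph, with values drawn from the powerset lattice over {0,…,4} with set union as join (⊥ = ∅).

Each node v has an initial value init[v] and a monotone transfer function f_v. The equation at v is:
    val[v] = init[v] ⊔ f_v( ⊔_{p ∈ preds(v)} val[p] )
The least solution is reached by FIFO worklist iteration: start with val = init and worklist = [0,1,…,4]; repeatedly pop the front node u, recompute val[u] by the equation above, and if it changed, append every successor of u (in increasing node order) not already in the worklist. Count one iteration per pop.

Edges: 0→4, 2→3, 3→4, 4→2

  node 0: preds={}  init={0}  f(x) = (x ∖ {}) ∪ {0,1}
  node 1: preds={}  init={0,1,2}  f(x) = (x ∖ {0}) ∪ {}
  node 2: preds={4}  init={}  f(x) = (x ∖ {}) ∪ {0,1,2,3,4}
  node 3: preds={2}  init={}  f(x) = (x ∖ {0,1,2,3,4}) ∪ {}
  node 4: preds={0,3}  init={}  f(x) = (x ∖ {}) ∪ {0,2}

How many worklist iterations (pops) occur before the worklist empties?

Worklist (6 pops):
  #1 pop 0: in={} → {0,1} (was {0}); enqueue []
  #2 pop 1: in={} → {0,1,2} (no change)
  #3 pop 2: in={} → {0,1,2,3,4} (was {}); enqueue []
  #4 pop 3: in={0,1,2,3,4} → {} (no change)
  #5 pop 4: in={0,1} → {0,1,2} (was {}); enqueue [2]
  #6 pop 2: in={0,1,2} → {0,1,2,3,4} (no change)

Fixpoint:
  val[0] = {0,1}
  val[1] = {0,1,2}
  val[2] = {0,1,2,3,4}
  val[3] = {}
  val[4] = {0,1,2}

6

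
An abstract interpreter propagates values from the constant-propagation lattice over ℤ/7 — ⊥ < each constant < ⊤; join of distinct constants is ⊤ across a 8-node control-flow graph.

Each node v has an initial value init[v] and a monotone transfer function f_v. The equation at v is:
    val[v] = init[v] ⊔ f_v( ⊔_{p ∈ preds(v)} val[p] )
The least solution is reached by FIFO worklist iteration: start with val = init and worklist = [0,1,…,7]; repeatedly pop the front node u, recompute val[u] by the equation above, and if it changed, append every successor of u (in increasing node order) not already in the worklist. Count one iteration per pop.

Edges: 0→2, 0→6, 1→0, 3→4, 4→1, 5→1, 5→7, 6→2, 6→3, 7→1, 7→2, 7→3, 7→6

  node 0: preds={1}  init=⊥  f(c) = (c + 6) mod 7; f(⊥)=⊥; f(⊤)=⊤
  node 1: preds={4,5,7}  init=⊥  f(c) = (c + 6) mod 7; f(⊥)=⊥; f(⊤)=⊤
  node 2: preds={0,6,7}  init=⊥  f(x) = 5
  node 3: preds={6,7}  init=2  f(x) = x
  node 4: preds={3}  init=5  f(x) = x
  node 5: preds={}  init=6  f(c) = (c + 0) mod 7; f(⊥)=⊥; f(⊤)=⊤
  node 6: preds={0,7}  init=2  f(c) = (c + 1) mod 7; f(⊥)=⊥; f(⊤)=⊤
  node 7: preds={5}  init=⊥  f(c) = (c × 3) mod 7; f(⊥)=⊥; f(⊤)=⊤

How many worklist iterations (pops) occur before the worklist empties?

Trace (16 dequeues):
  [1] u=0 | in ⊥ | out ⊥ | ==
  [2] u=1 | in ⊤ | out ⊤ | prev ⊥ | push {0}
  [3] u=2 | in 2 | out 5 | prev ⊥ | push {}
  [4] u=3 | in 2 | out 2 | ==
  [5] u=4 | in 2 | out ⊤ | prev 5 | push {1}
  [6] u=5 | in ⊥ | out 6 | ==
  [7] u=6 | in ⊥ | out 2 | ==
  [8] u=7 | in 6 | out 4 | prev ⊥ | push {2,3,6}
  [9] u=0 | in ⊤ | out ⊤ | prev ⊥ | push {}
  [10] u=1 | in ⊤ | out ⊤ | ==
  [11] u=2 | in ⊤ | out 5 | ==
  [12] u=3 | in ⊤ | out ⊤ | prev 2 | push {4}
  [13] u=6 | in ⊤ | out ⊤ | prev 2 | push {2,3}
  [14] u=4 | in ⊤ | out ⊤ | ==
  [15] u=2 | in ⊤ | out 5 | ==
  [16] u=3 | in ⊤ | out ⊤ | ==

Converged values:
  [0] ⊤
  [1] ⊤
  [2] 5
  [3] ⊤
  [4] ⊤
  [5] 6
  [6] ⊤
  [7] 4

16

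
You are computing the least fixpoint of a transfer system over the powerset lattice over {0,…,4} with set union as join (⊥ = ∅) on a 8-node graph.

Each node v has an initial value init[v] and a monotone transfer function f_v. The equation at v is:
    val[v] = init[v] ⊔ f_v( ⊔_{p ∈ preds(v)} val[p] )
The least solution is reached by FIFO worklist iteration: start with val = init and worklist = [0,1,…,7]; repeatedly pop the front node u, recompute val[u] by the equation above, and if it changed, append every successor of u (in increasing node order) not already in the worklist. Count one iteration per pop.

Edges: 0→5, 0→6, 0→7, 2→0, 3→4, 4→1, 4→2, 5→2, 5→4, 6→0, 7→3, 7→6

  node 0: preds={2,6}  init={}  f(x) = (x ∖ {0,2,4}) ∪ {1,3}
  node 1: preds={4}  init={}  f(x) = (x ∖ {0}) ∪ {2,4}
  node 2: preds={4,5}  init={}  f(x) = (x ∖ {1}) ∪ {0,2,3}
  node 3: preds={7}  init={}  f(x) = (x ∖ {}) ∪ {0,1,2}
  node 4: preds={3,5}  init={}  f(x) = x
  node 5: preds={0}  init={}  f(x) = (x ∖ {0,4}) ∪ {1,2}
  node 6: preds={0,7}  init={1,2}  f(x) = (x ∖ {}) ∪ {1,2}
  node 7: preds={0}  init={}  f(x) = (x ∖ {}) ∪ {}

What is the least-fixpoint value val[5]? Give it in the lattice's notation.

Iteration log — 17 steps:
  step 1. node 0  ⊔preds={1,2}  new={1,3}  old={}  +wl: 
  step 2. node 1  ⊔preds={}  new={2,4}  old={}  +wl: 
  step 3. node 2  ⊔preds={}  new={0,2,3}  old={}  +wl: 0
  step 4. node 3  ⊔preds={}  new={0,1,2}  old={}  +wl: 
  step 5. node 4  ⊔preds={0,1,2}  new={0,1,2}  old={}  +wl: 1,2
  step 6. node 5  ⊔preds={1,3}  new={1,2,3}  old={}  +wl: 4
  step 7. node 6  ⊔preds={1,3}  new={1,2,3}  old={1,2}  +wl: 
  step 8. node 7  ⊔preds={1,3}  new={1,3}  old={}  +wl: 3,6
  step 9. node 0  ⊔preds={0,1,2,3}  new={1,3}  stable
  step 10. node 1  ⊔preds={0,1,2}  new={1,2,4}  old={2,4}  +wl: 
  step 11. node 2  ⊔preds={0,1,2,3}  new={0,2,3}  stable
  step 12. node 4  ⊔preds={0,1,2,3}  new={0,1,2,3}  old={0,1,2}  +wl: 1,2
  step 13. node 3  ⊔preds={1,3}  new={0,1,2,3}  old={0,1,2}  +wl: 4
  step 14. node 6  ⊔preds={1,3}  new={1,2,3}  stable
  step 15. node 1  ⊔preds={0,1,2,3}  new={1,2,3,4}  old={1,2,4}  +wl: 
  step 16. node 2  ⊔preds={0,1,2,3}  new={0,2,3}  stable
  step 17. node 4  ⊔preds={0,1,2,3}  new={0,1,2,3}  stable

Least fixpoint reached:
  node 0: {1,3}
  node 1: {1,2,3,4}
  node 2: {0,2,3}
  node 3: {0,1,2,3}
  node 4: {0,1,2,3}
  node 5: {1,2,3}
  node 6: {1,2,3}
  node 7: {1,3}

{1,2,3}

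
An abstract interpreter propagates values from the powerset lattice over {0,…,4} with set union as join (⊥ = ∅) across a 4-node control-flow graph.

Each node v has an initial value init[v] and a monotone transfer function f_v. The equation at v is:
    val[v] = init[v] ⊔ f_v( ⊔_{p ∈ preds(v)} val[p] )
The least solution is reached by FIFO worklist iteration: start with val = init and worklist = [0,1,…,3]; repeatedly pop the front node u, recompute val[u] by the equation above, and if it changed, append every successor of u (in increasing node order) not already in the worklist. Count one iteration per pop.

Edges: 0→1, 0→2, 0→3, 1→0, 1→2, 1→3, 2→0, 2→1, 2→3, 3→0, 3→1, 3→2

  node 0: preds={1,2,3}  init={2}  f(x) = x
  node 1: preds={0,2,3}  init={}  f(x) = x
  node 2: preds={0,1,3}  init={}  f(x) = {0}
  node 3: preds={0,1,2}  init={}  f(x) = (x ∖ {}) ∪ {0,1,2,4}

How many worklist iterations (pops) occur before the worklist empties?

Worklist (9 pops):
  #1 pop 0: in={} → {2} (no change)
  #2 pop 1: in={2} → {2} (was {}); enqueue [0]
  #3 pop 2: in={2} → {0} (was {}); enqueue [1]
  #4 pop 3: in={0,2} → {0,1,2,4} (was {}); enqueue [2]
  #5 pop 0: in={0,1,2,4} → {0,1,2,4} (was {2}); enqueue [3]
  #6 pop 1: in={0,1,2,4} → {0,1,2,4} (was {2}); enqueue [0]
  #7 pop 2: in={0,1,2,4} → {0} (no change)
  #8 pop 3: in={0,1,2,4} → {0,1,2,4} (no change)
  #9 pop 0: in={0,1,2,4} → {0,1,2,4} (no change)

Fixpoint:
  val[0] = {0,1,2,4}
  val[1] = {0,1,2,4}
  val[2] = {0}
  val[3] = {0,1,2,4}

9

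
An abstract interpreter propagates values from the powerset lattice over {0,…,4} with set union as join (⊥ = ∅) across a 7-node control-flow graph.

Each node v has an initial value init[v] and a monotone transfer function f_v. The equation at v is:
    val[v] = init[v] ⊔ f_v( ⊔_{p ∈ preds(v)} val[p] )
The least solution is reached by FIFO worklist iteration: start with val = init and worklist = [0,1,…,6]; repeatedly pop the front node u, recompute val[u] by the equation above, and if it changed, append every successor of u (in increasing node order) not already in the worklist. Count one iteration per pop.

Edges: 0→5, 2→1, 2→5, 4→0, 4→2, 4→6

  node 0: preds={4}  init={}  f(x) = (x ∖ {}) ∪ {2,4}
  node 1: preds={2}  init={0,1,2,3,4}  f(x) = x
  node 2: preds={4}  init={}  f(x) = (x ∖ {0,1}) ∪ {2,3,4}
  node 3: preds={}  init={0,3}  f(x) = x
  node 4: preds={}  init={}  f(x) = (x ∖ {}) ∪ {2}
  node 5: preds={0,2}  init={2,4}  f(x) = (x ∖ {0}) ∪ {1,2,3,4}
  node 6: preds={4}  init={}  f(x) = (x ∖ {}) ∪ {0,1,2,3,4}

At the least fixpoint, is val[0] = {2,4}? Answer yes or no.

yes

Worklist (10 pops):
  #1 pop 0: in={} → {2,4} (was {}); enqueue []
  #2 pop 1: in={} → {0,1,2,3,4} (no change)
  #3 pop 2: in={} → {2,3,4} (was {}); enqueue [1]
  #4 pop 3: in={} → {0,3} (no change)
  #5 pop 4: in={} → {2} (was {}); enqueue [0,2]
  #6 pop 5: in={2,3,4} → {1,2,3,4} (was {2,4}); enqueue []
  #7 pop 6: in={2} → {0,1,2,3,4} (was {}); enqueue []
  #8 pop 1: in={2,3,4} → {0,1,2,3,4} (no change)
  #9 pop 0: in={2} → {2,4} (no change)
  #10 pop 2: in={2} → {2,3,4} (no change)

Fixpoint:
  val[0] = {2,4}
  val[1] = {0,1,2,3,4}
  val[2] = {2,3,4}
  val[3] = {0,3}
  val[4] = {2}
  val[5] = {1,2,3,4}
  val[6] = {0,1,2,3,4}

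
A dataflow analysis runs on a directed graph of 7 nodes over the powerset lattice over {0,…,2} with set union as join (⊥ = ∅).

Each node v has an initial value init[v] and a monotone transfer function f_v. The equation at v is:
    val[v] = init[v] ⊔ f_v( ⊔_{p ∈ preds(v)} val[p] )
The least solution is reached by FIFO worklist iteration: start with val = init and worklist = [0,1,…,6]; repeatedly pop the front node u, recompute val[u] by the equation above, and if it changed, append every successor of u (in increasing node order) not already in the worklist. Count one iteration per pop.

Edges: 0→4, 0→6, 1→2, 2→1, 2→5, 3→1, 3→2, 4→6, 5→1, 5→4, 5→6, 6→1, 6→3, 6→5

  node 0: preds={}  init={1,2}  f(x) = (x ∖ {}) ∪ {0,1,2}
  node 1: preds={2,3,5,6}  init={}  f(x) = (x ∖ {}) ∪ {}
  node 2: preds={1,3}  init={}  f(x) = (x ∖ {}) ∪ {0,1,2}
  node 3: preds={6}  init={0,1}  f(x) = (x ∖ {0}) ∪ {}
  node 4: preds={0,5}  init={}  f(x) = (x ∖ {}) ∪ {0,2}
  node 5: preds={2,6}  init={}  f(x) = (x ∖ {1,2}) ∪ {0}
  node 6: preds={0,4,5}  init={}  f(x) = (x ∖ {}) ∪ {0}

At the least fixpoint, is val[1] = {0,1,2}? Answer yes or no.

yes

Worklist (13 pops):
  #1 pop 0: in={} → {0,1,2} (was {1,2}); enqueue []
  #2 pop 1: in={0,1} → {0,1} (was {}); enqueue []
  #3 pop 2: in={0,1} → {0,1,2} (was {}); enqueue [1]
  #4 pop 3: in={} → {0,1} (no change)
  #5 pop 4: in={0,1,2} → {0,1,2} (was {}); enqueue []
  #6 pop 5: in={0,1,2} → {0} (was {}); enqueue [4]
  #7 pop 6: in={0,1,2} → {0,1,2} (was {}); enqueue [3,5]
  #8 pop 1: in={0,1,2} → {0,1,2} (was {0,1}); enqueue [2]
  #9 pop 4: in={0,1,2} → {0,1,2} (no change)
  #10 pop 3: in={0,1,2} → {0,1,2} (was {0,1}); enqueue [1]
  #11 pop 5: in={0,1,2} → {0} (no change)
  #12 pop 2: in={0,1,2} → {0,1,2} (no change)
  #13 pop 1: in={0,1,2} → {0,1,2} (no change)

Fixpoint:
  val[0] = {0,1,2}
  val[1] = {0,1,2}
  val[2] = {0,1,2}
  val[3] = {0,1,2}
  val[4] = {0,1,2}
  val[5] = {0}
  val[6] = {0,1,2}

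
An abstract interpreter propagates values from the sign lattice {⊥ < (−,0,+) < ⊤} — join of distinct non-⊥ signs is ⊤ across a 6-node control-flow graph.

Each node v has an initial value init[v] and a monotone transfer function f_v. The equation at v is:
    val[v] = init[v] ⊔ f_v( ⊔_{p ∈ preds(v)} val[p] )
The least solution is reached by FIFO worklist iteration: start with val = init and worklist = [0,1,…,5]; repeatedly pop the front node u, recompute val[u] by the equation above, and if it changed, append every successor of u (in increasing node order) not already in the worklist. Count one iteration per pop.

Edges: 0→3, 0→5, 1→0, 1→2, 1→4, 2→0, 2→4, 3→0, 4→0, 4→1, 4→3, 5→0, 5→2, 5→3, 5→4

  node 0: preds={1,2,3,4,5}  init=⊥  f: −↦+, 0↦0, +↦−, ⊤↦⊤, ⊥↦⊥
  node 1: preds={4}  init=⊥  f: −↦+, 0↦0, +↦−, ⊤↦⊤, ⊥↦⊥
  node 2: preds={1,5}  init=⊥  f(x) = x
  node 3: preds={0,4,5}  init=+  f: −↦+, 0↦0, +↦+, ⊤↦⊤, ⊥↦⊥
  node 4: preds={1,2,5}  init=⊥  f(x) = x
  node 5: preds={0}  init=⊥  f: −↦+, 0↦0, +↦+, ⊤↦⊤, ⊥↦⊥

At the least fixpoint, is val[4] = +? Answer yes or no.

no

Trace (23 dequeues):
  [1] u=0 | in + | out − | prev ⊥ | push {}
  [2] u=1 | in ⊥ | out ⊥ | ==
  [3] u=2 | in ⊥ | out ⊥ | ==
  [4] u=3 | in − | out + | ==
  [5] u=4 | in ⊥ | out ⊥ | ==
  [6] u=5 | in − | out + | prev ⊥ | push {0,2,3,4}
  [7] u=0 | in + | out − | ==
  [8] u=2 | in + | out + | prev ⊥ | push {0}
  [9] u=3 | in ⊤ | out ⊤ | prev + | push {}
  [10] u=4 | in + | out + | prev ⊥ | push {1,3}
  [11] u=0 | in ⊤ | out ⊤ | prev − | push {5}
  [12] u=1 | in + | out − | prev ⊥ | push {0,2,4}
  [13] u=3 | in ⊤ | out ⊤ | ==
  [14] u=5 | in ⊤ | out ⊤ | prev + | push {3}
  [15] u=0 | in ⊤ | out ⊤ | ==
  [16] u=2 | in ⊤ | out ⊤ | prev + | push {0}
  [17] u=4 | in ⊤ | out ⊤ | prev + | push {1}
  [18] u=3 | in ⊤ | out ⊤ | ==
  [19] u=0 | in ⊤ | out ⊤ | ==
  [20] u=1 | in ⊤ | out ⊤ | prev − | push {0,2,4}
  [21] u=0 | in ⊤ | out ⊤ | ==
  [22] u=2 | in ⊤ | out ⊤ | ==
  [23] u=4 | in ⊤ | out ⊤ | ==

Converged values:
  [0] ⊤
  [1] ⊤
  [2] ⊤
  [3] ⊤
  [4] ⊤
  [5] ⊤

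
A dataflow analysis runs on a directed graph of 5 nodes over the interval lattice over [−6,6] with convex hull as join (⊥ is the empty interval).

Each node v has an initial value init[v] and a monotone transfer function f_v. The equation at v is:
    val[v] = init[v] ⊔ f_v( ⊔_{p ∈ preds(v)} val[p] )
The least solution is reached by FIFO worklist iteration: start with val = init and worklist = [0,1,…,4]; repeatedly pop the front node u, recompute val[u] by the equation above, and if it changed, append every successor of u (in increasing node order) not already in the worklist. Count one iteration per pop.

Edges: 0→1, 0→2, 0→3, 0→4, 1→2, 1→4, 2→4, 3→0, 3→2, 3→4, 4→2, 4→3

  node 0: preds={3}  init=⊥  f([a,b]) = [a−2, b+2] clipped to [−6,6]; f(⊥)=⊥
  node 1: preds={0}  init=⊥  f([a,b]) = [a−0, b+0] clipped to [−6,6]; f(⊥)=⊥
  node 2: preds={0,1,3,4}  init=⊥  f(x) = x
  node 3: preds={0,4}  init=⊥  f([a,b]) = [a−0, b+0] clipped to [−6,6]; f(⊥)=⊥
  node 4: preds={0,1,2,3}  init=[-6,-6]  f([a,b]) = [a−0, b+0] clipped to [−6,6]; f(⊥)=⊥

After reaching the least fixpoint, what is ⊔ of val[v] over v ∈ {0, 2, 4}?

[-6,6]

Worklist (39 pops):
  #1 pop 0: in=⊥ → ⊥ (no change)
  #2 pop 1: in=⊥ → ⊥ (no change)
  #3 pop 2: in=[-6,-6] → [-6,-6] (was ⊥); enqueue []
  #4 pop 3: in=[-6,-6] → [-6,-6] (was ⊥); enqueue [0,2]
  #5 pop 4: in=[-6,-6] → [-6,-6] (no change)
  #6 pop 0: in=[-6,-6] → [-6,-4] (was ⊥); enqueue [1,3,4]
  #7 pop 2: in=[-6,-4] → [-6,-4] (was [-6,-6]); enqueue []
  #8 pop 1: in=[-6,-4] → [-6,-4] (was ⊥); enqueue [2]
  #9 pop 3: in=[-6,-4] → [-6,-4] (was [-6,-6]); enqueue [0]
  #10 pop 4: in=[-6,-4] → [-6,-4] (was [-6,-6]); enqueue [3]
  #11 pop 2: in=[-6,-4] → [-6,-4] (no change)
  #12 pop 0: in=[-6,-4] → [-6,-2] (was [-6,-4]); enqueue [1,2,4]
  #13 pop 3: in=[-6,-2] → [-6,-2] (was [-6,-4]); enqueue [0]
  #14 pop 1: in=[-6,-2] → [-6,-2] (was [-6,-4]); enqueue []
  #15 pop 2: in=[-6,-2] → [-6,-2] (was [-6,-4]); enqueue []
  #16 pop 4: in=[-6,-2] → [-6,-2] (was [-6,-4]); enqueue [2,3]
  #17 pop 0: in=[-6,-2] → [-6,0] (was [-6,-2]); enqueue [1,4]
  #18 pop 2: in=[-6,0] → [-6,0] (was [-6,-2]); enqueue []
  #19 pop 3: in=[-6,0] → [-6,0] (was [-6,-2]); enqueue [0,2]
  #20 pop 1: in=[-6,0] → [-6,0] (was [-6,-2]); enqueue []
  #21 pop 4: in=[-6,0] → [-6,0] (was [-6,-2]); enqueue [3]
  #22 pop 0: in=[-6,0] → [-6,2] (was [-6,0]); enqueue [1,4]
  #23 pop 2: in=[-6,2] → [-6,2] (was [-6,0]); enqueue []
  #24 pop 3: in=[-6,2] → [-6,2] (was [-6,0]); enqueue [0,2]
  #25 pop 1: in=[-6,2] → [-6,2] (was [-6,0]); enqueue []
  #26 pop 4: in=[-6,2] → [-6,2] (was [-6,0]); enqueue [3]
  #27 pop 0: in=[-6,2] → [-6,4] (was [-6,2]); enqueue [1,4]
  #28 pop 2: in=[-6,4] → [-6,4] (was [-6,2]); enqueue []
  #29 pop 3: in=[-6,4] → [-6,4] (was [-6,2]); enqueue [0,2]
  #30 pop 1: in=[-6,4] → [-6,4] (was [-6,2]); enqueue []
  #31 pop 4: in=[-6,4] → [-6,4] (was [-6,2]); enqueue [3]
  #32 pop 0: in=[-6,4] → [-6,6] (was [-6,4]); enqueue [1,4]
  #33 pop 2: in=[-6,6] → [-6,6] (was [-6,4]); enqueue []
  #34 pop 3: in=[-6,6] → [-6,6] (was [-6,4]); enqueue [0,2]
  #35 pop 1: in=[-6,6] → [-6,6] (was [-6,4]); enqueue []
  #36 pop 4: in=[-6,6] → [-6,6] (was [-6,4]); enqueue [3]
  #37 pop 0: in=[-6,6] → [-6,6] (no change)
  #38 pop 2: in=[-6,6] → [-6,6] (no change)
  #39 pop 3: in=[-6,6] → [-6,6] (no change)

Fixpoint:
  val[0] = [-6,6]
  val[1] = [-6,6]
  val[2] = [-6,6]
  val[3] = [-6,6]
  val[4] = [-6,6]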